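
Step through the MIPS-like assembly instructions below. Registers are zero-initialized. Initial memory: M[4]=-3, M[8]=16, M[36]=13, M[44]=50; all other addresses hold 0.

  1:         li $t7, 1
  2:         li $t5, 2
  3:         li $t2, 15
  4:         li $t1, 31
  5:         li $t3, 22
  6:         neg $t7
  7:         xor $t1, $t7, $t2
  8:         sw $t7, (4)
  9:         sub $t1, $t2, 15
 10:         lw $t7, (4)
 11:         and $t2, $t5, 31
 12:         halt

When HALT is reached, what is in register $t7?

after li $t7, 1: $t7=1
after li $t5, 2: $t5=2
after li $t2, 15: $t2=15
after li $t1, 31: $t1=31
after li $t3, 22: $t3=22
after neg $t7: $t7=-(1)=-1
after xor $t1, $t7, $t2: $t1=(-1)^15=-16
sw $t7, (4) → M[4]=-1
after sub $t1, $t2, 15: $t1=15-15=0
after lw $t7, (4): $t7=M[4]=-1
after and $t2, $t5, 31: $t2=2&31=2
halt.

-1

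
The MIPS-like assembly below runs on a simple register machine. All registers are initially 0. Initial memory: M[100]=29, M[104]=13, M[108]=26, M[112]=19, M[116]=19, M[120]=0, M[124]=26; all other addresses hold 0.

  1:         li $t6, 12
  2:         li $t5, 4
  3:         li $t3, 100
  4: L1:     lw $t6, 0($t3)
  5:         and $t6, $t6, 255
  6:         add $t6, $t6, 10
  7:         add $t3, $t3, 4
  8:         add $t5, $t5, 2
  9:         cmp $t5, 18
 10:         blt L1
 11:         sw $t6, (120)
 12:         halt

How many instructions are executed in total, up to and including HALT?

$t6=12
$t5=4
$t3=100
$t6=M[100]=29
$t6=29&255=29
$t6=29+10=39
$t3=100+4=104
$t5=4+2=6
cmp $t5, 18  (cmp 6,18)
blt L1: taken
$t6=M[104]=13
$t6=13&255=13
$t6=13+10=23
$t3=104+4=108
$t5=6+2=8
cmp $t5, 18  (cmp 8,18)
blt L1: taken
$t6=M[108]=26
$t6=26&255=26
$t6=26+10=36
$t3=108+4=112
$t5=8+2=10
cmp $t5, 18  (cmp 10,18)
blt L1: taken
$t6=M[112]=19
$t6=19&255=19
$t6=19+10=29
$t3=112+4=116
$t5=10+2=12
cmp $t5, 18  (cmp 12,18)
blt L1: taken
$t6=M[116]=19
$t6=19&255=19
$t6=19+10=29
$t3=116+4=120
$t5=12+2=14
cmp $t5, 18  (cmp 14,18)
blt L1: taken
$t6=M[120]=0
$t6=0&255=0
$t6=0+10=10
$t3=120+4=124
$t5=14+2=16
cmp $t5, 18  (cmp 16,18)
blt L1: taken
$t6=M[124]=26
$t6=26&255=26
$t6=26+10=36
$t3=124+4=128
$t5=16+2=18
cmp $t5, 18  (cmp 18,18)
blt L1: not taken
sw $t6, (120) → M[120]=36
halt.
Total executed instructions: 54.

54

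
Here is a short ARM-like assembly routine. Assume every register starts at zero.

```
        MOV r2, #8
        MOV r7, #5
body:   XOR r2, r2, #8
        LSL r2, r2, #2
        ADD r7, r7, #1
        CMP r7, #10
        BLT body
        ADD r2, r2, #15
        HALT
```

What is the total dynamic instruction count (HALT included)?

29

MOV r2, #8 → r2=8
MOV r7, #5 → r7=5
XOR r2, r2, #8 → r2=8^8=0
LSL r2, r2, #2 → r2=0<<2=0
ADD r7, r7, #1 → r7=5+1=6
CMP r7, #10  (cmp 6,10)
BLT body: taken
XOR r2, r2, #8 → r2=0^8=8
LSL r2, r2, #2 → r2=8<<2=32
ADD r7, r7, #1 → r7=6+1=7
CMP r7, #10  (cmp 7,10)
BLT body: taken
XOR r2, r2, #8 → r2=32^8=40
LSL r2, r2, #2 → r2=40<<2=160
ADD r7, r7, #1 → r7=7+1=8
CMP r7, #10  (cmp 8,10)
BLT body: taken
XOR r2, r2, #8 → r2=160^8=168
LSL r2, r2, #2 → r2=168<<2=672
ADD r7, r7, #1 → r7=8+1=9
CMP r7, #10  (cmp 9,10)
BLT body: taken
XOR r2, r2, #8 → r2=672^8=680
LSL r2, r2, #2 → r2=680<<2=2720
ADD r7, r7, #1 → r7=9+1=10
CMP r7, #10  (cmp 10,10)
BLT body: not taken
ADD r2, r2, #15 → r2=2720+15=2735
halt.
Total executed instructions: 29.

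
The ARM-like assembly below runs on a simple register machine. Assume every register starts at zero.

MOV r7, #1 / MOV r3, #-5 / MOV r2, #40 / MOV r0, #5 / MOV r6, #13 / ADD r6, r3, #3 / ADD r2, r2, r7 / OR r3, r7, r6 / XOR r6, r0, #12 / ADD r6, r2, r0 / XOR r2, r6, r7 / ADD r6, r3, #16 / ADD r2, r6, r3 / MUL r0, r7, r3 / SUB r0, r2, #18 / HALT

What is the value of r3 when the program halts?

-1

MOV r7, #1 → r7=1
MOV r3, #-5 → r3=-5
MOV r2, #40 → r2=40
MOV r0, #5 → r0=5
MOV r6, #13 → r6=13
ADD r6, r3, #3 → r6=(-5)+3=-2
ADD r2, r2, r7 → r2=40+1=41
OR r3, r7, r6 → r3=1|(-2)=-1
XOR r6, r0, #12 → r6=5^12=9
ADD r6, r2, r0 → r6=41+5=46
XOR r2, r6, r7 → r2=46^1=47
ADD r6, r3, #16 → r6=(-1)+16=15
ADD r2, r6, r3 → r2=15+(-1)=14
MUL r0, r7, r3 → r0=1*(-1)=-1
SUB r0, r2, #18 → r0=14-18=-4
halt.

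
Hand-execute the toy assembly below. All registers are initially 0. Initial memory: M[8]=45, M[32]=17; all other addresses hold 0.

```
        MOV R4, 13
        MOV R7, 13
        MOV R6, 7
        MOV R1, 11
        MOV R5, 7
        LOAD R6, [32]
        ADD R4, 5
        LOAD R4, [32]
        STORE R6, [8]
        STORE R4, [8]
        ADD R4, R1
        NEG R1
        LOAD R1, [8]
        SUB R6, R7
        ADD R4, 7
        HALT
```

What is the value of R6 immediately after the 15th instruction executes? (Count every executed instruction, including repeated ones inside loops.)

after MOV R4, 13: R4=13
after MOV R7, 13: R7=13
after MOV R6, 7: R6=7
after MOV R1, 11: R1=11
after MOV R5, 7: R5=7
after LOAD R6, [32]: R6=M[32]=17
after ADD R4, 5: R4=13+5=18
after LOAD R4, [32]: R4=M[32]=17
STORE R6, [8] → M[8]=17
STORE R4, [8] → M[8]=17
after ADD R4, R1: R4=17+11=28
after NEG R1: R1=-(11)=-11
after LOAD R1, [8]: R1=M[8]=17
after SUB R6, R7: R6=17-13=4
after ADD R4, 7: R4=28+7=35
After step 15: R6 = 4.

4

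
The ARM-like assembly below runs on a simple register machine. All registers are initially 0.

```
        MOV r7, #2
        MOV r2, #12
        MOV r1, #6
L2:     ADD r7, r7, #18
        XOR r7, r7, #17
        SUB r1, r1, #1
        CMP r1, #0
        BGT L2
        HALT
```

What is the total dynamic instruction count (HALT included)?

after MOV r7, #2: r7=2
after MOV r2, #12: r2=12
after MOV r1, #6: r1=6
after ADD r7, r7, #18: r7=2+18=20
after XOR r7, r7, #17: r7=20^17=5
after SUB r1, r1, #1: r1=6-1=5
CMP r1, #0  (cmp 5,0)
BGT L2: taken
after ADD r7, r7, #18: r7=5+18=23
after XOR r7, r7, #17: r7=23^17=6
after SUB r1, r1, #1: r1=5-1=4
CMP r1, #0  (cmp 4,0)
BGT L2: taken
after ADD r7, r7, #18: r7=6+18=24
after XOR r7, r7, #17: r7=24^17=9
after SUB r1, r1, #1: r1=4-1=3
CMP r1, #0  (cmp 3,0)
BGT L2: taken
after ADD r7, r7, #18: r7=9+18=27
after XOR r7, r7, #17: r7=27^17=10
after SUB r1, r1, #1: r1=3-1=2
CMP r1, #0  (cmp 2,0)
BGT L2: taken
after ADD r7, r7, #18: r7=10+18=28
after XOR r7, r7, #17: r7=28^17=13
after SUB r1, r1, #1: r1=2-1=1
CMP r1, #0  (cmp 1,0)
BGT L2: taken
after ADD r7, r7, #18: r7=13+18=31
after XOR r7, r7, #17: r7=31^17=14
after SUB r1, r1, #1: r1=1-1=0
CMP r1, #0  (cmp 0,0)
BGT L2: not taken
halt.
Total executed instructions: 34.

34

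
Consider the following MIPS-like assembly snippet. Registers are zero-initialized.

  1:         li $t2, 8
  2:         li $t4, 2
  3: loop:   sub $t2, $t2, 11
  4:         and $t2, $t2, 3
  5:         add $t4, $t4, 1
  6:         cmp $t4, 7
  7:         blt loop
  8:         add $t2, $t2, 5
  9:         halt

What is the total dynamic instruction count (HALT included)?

$t2=8
$t4=2
$t2=8-11=-3
$t2=(-3)&3=1
$t4=2+1=3
cmp $t4, 7  (cmp 3,7)
blt loop: taken
$t2=1-11=-10
$t2=(-10)&3=2
$t4=3+1=4
cmp $t4, 7  (cmp 4,7)
blt loop: taken
$t2=2-11=-9
$t2=(-9)&3=3
$t4=4+1=5
cmp $t4, 7  (cmp 5,7)
blt loop: taken
$t2=3-11=-8
$t2=(-8)&3=0
$t4=5+1=6
cmp $t4, 7  (cmp 6,7)
blt loop: taken
$t2=0-11=-11
$t2=(-11)&3=1
$t4=6+1=7
cmp $t4, 7  (cmp 7,7)
blt loop: not taken
$t2=1+5=6
halt.
Total executed instructions: 29.

29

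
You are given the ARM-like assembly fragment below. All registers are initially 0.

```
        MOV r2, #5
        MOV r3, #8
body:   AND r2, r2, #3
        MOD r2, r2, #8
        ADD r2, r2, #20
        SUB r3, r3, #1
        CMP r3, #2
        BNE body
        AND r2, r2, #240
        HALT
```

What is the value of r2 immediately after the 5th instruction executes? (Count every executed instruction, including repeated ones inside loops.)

21

r2=5
r3=8
r2=5&3=1
r2=1%8=1
r2=1+20=21
After step 5: r2 = 21.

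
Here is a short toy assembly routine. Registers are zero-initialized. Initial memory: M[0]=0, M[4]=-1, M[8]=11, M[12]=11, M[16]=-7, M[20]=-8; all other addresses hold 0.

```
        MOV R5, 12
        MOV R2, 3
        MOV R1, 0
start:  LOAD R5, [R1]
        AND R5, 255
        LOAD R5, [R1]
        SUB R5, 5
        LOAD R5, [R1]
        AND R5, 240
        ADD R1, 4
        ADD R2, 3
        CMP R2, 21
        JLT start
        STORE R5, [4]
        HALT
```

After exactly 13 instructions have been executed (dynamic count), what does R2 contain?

after MOV R5, 12: R5=12
after MOV R2, 3: R2=3
after MOV R1, 0: R1=0
after LOAD R5, [R1]: R5=M[0]=0
after AND R5, 255: R5=0&255=0
after LOAD R5, [R1]: R5=M[0]=0
after SUB R5, 5: R5=0-5=-5
after LOAD R5, [R1]: R5=M[0]=0
after AND R5, 240: R5=0&240=0
after ADD R1, 4: R1=0+4=4
after ADD R2, 3: R2=3+3=6
CMP R2, 21  (cmp 6,21)
JLT start: taken
After step 13: R2 = 6.

6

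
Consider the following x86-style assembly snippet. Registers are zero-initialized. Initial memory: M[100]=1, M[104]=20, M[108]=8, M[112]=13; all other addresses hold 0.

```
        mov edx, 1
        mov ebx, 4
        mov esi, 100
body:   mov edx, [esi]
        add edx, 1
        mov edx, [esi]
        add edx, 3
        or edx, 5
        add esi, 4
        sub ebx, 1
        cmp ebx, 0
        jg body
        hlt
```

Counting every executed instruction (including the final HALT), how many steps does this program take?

edx=1
ebx=4
esi=100
edx=M[100]=1
edx=1+1=2
edx=M[100]=1
edx=1+3=4
edx=4|5=5
esi=100+4=104
ebx=4-1=3
cmp ebx, 0  (cmp 3,0)
jg body: taken
edx=M[104]=20
edx=20+1=21
edx=M[104]=20
edx=20+3=23
edx=23|5=23
esi=104+4=108
ebx=3-1=2
cmp ebx, 0  (cmp 2,0)
jg body: taken
edx=M[108]=8
edx=8+1=9
edx=M[108]=8
edx=8+3=11
edx=11|5=15
esi=108+4=112
ebx=2-1=1
cmp ebx, 0  (cmp 1,0)
jg body: taken
edx=M[112]=13
edx=13+1=14
edx=M[112]=13
edx=13+3=16
edx=16|5=21
esi=112+4=116
ebx=1-1=0
cmp ebx, 0  (cmp 0,0)
jg body: not taken
halt.
Total executed instructions: 40.

40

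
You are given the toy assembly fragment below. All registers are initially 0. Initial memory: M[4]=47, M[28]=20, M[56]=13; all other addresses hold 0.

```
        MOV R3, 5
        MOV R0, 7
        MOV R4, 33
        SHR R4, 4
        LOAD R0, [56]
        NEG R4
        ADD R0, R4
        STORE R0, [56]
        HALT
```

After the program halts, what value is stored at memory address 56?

MOV R3, 5 → R3=5
MOV R0, 7 → R0=7
MOV R4, 33 → R4=33
SHR R4, 4 → R4=33>>4=2
LOAD R0, [56] → R0=M[56]=13
NEG R4 → R4=-(2)=-2
ADD R0, R4 → R0=13+(-2)=11
STORE R0, [56] → M[56]=11
halt.

11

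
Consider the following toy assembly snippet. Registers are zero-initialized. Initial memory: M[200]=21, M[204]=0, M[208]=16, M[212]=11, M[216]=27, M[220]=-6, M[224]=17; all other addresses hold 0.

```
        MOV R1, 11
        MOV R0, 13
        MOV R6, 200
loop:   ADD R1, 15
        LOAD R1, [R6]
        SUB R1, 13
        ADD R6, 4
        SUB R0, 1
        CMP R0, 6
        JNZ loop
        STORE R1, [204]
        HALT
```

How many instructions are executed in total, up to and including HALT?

MOV R1, 11 → R1=11
MOV R0, 13 → R0=13
MOV R6, 200 → R6=200
ADD R1, 15 → R1=11+15=26
LOAD R1, [R6] → R1=M[200]=21
SUB R1, 13 → R1=21-13=8
ADD R6, 4 → R6=200+4=204
SUB R0, 1 → R0=13-1=12
CMP R0, 6  (cmp 12,6)
JNZ loop: taken
ADD R1, 15 → R1=8+15=23
LOAD R1, [R6] → R1=M[204]=0
SUB R1, 13 → R1=0-13=-13
ADD R6, 4 → R6=204+4=208
SUB R0, 1 → R0=12-1=11
CMP R0, 6  (cmp 11,6)
JNZ loop: taken
ADD R1, 15 → R1=(-13)+15=2
LOAD R1, [R6] → R1=M[208]=16
SUB R1, 13 → R1=16-13=3
ADD R6, 4 → R6=208+4=212
SUB R0, 1 → R0=11-1=10
CMP R0, 6  (cmp 10,6)
JNZ loop: taken
ADD R1, 15 → R1=3+15=18
LOAD R1, [R6] → R1=M[212]=11
SUB R1, 13 → R1=11-13=-2
ADD R6, 4 → R6=212+4=216
SUB R0, 1 → R0=10-1=9
CMP R0, 6  (cmp 9,6)
JNZ loop: taken
ADD R1, 15 → R1=(-2)+15=13
LOAD R1, [R6] → R1=M[216]=27
SUB R1, 13 → R1=27-13=14
ADD R6, 4 → R6=216+4=220
SUB R0, 1 → R0=9-1=8
CMP R0, 6  (cmp 8,6)
JNZ loop: taken
ADD R1, 15 → R1=14+15=29
LOAD R1, [R6] → R1=M[220]=-6
SUB R1, 13 → R1=(-6)-13=-19
ADD R6, 4 → R6=220+4=224
SUB R0, 1 → R0=8-1=7
CMP R0, 6  (cmp 7,6)
JNZ loop: taken
ADD R1, 15 → R1=(-19)+15=-4
LOAD R1, [R6] → R1=M[224]=17
SUB R1, 13 → R1=17-13=4
ADD R6, 4 → R6=224+4=228
SUB R0, 1 → R0=7-1=6
CMP R0, 6  (cmp 6,6)
JNZ loop: not taken
STORE R1, [204] → M[204]=4
halt.
Total executed instructions: 54.

54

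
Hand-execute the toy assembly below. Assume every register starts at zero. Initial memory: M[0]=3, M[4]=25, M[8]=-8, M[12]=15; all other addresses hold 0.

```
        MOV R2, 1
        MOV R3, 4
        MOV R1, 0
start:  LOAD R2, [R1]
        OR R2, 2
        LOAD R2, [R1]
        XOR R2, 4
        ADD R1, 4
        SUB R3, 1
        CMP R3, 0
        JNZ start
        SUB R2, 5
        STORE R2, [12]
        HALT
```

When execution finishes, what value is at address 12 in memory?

6

MOV R2, 1 → R2=1
MOV R3, 4 → R3=4
MOV R1, 0 → R1=0
LOAD R2, [R1] → R2=M[0]=3
OR R2, 2 → R2=3|2=3
LOAD R2, [R1] → R2=M[0]=3
XOR R2, 4 → R2=3^4=7
ADD R1, 4 → R1=0+4=4
SUB R3, 1 → R3=4-1=3
CMP R3, 0  (cmp 3,0)
JNZ start: taken
LOAD R2, [R1] → R2=M[4]=25
OR R2, 2 → R2=25|2=27
LOAD R2, [R1] → R2=M[4]=25
XOR R2, 4 → R2=25^4=29
ADD R1, 4 → R1=4+4=8
SUB R3, 1 → R3=3-1=2
CMP R3, 0  (cmp 2,0)
JNZ start: taken
LOAD R2, [R1] → R2=M[8]=-8
OR R2, 2 → R2=(-8)|2=-6
LOAD R2, [R1] → R2=M[8]=-8
XOR R2, 4 → R2=(-8)^4=-4
ADD R1, 4 → R1=8+4=12
SUB R3, 1 → R3=2-1=1
CMP R3, 0  (cmp 1,0)
JNZ start: taken
LOAD R2, [R1] → R2=M[12]=15
OR R2, 2 → R2=15|2=15
LOAD R2, [R1] → R2=M[12]=15
XOR R2, 4 → R2=15^4=11
ADD R1, 4 → R1=12+4=16
SUB R3, 1 → R3=1-1=0
CMP R3, 0  (cmp 0,0)
JNZ start: not taken
SUB R2, 5 → R2=11-5=6
STORE R2, [12] → M[12]=6
halt.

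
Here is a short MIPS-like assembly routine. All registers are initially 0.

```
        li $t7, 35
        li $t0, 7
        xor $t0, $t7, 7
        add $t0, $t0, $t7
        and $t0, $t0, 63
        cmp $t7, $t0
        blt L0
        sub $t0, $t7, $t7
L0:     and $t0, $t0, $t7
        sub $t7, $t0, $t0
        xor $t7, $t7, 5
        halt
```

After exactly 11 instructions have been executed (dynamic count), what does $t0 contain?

$t7=35
$t0=7
$t0=35^7=36
$t0=36+35=71
$t0=71&63=7
cmp $t7, $t0  (cmp 35,7)
blt L0: not taken
$t0=35-35=0
$t0=0&35=0
$t7=0-0=0
$t7=0^5=5
After step 11: $t0 = 0.

0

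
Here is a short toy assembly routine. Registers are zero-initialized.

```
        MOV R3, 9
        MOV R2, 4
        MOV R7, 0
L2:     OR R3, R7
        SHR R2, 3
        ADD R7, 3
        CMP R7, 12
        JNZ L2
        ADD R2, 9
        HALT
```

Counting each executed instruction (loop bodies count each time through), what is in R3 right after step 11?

MOV R3, 9 → R3=9
MOV R2, 4 → R2=4
MOV R7, 0 → R7=0
OR R3, R7 → R3=9|0=9
SHR R2, 3 → R2=4>>3=0
ADD R7, 3 → R7=0+3=3
CMP R7, 12  (cmp 3,12)
JNZ L2: taken
OR R3, R7 → R3=9|3=11
SHR R2, 3 → R2=0>>3=0
ADD R7, 3 → R7=3+3=6
After step 11: R3 = 11.

11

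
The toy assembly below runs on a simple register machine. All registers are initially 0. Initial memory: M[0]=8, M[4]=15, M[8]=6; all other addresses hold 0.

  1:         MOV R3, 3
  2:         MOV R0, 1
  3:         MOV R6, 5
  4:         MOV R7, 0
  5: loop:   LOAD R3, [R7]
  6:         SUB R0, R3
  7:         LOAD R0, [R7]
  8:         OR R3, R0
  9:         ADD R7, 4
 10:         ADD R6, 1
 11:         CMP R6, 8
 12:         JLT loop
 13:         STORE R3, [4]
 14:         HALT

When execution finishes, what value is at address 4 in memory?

6

after MOV R3, 3: R3=3
after MOV R0, 1: R0=1
after MOV R6, 5: R6=5
after MOV R7, 0: R7=0
after LOAD R3, [R7]: R3=M[0]=8
after SUB R0, R3: R0=1-8=-7
after LOAD R0, [R7]: R0=M[0]=8
after OR R3, R0: R3=8|8=8
after ADD R7, 4: R7=0+4=4
after ADD R6, 1: R6=5+1=6
CMP R6, 8  (cmp 6,8)
JLT loop: taken
after LOAD R3, [R7]: R3=M[4]=15
after SUB R0, R3: R0=8-15=-7
after LOAD R0, [R7]: R0=M[4]=15
after OR R3, R0: R3=15|15=15
after ADD R7, 4: R7=4+4=8
after ADD R6, 1: R6=6+1=7
CMP R6, 8  (cmp 7,8)
JLT loop: taken
after LOAD R3, [R7]: R3=M[8]=6
after SUB R0, R3: R0=15-6=9
after LOAD R0, [R7]: R0=M[8]=6
after OR R3, R0: R3=6|6=6
after ADD R7, 4: R7=8+4=12
after ADD R6, 1: R6=7+1=8
CMP R6, 8  (cmp 8,8)
JLT loop: not taken
STORE R3, [4] → M[4]=6
halt.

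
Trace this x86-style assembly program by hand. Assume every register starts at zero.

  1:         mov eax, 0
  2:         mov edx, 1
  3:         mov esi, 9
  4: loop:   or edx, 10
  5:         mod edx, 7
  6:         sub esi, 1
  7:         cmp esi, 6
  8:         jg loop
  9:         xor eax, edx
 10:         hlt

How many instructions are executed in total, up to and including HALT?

eax=0
edx=1
esi=9
edx=1|10=11
edx=11%7=4
esi=9-1=8
cmp esi, 6  (cmp 8,6)
jg loop: taken
edx=4|10=14
edx=14%7=0
esi=8-1=7
cmp esi, 6  (cmp 7,6)
jg loop: taken
edx=0|10=10
edx=10%7=3
esi=7-1=6
cmp esi, 6  (cmp 6,6)
jg loop: not taken
eax=0^3=3
halt.
Total executed instructions: 20.

20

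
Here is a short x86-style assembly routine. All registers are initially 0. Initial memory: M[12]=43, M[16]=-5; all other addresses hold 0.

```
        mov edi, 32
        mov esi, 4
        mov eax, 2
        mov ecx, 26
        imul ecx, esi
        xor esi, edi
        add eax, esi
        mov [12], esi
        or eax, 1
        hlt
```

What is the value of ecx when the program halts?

after mov edi, 32: edi=32
after mov esi, 4: esi=4
after mov eax, 2: eax=2
after mov ecx, 26: ecx=26
after imul ecx, esi: ecx=26*4=104
after xor esi, edi: esi=4^32=36
after add eax, esi: eax=2+36=38
mov [12], esi → M[12]=36
after or eax, 1: eax=38|1=39
halt.

104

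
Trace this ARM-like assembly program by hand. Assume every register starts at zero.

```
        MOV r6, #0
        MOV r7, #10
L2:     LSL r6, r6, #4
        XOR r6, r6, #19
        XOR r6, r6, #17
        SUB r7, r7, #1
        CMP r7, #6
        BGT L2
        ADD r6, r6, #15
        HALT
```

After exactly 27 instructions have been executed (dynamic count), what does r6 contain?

MOV r6, #0 → r6=0
MOV r7, #10 → r7=10
LSL r6, r6, #4 → r6=0<<4=0
XOR r6, r6, #19 → r6=0^19=19
XOR r6, r6, #17 → r6=19^17=2
SUB r7, r7, #1 → r7=10-1=9
CMP r7, #6  (cmp 9,6)
BGT L2: taken
LSL r6, r6, #4 → r6=2<<4=32
XOR r6, r6, #19 → r6=32^19=51
XOR r6, r6, #17 → r6=51^17=34
SUB r7, r7, #1 → r7=9-1=8
CMP r7, #6  (cmp 8,6)
BGT L2: taken
LSL r6, r6, #4 → r6=34<<4=544
XOR r6, r6, #19 → r6=544^19=563
XOR r6, r6, #17 → r6=563^17=546
SUB r7, r7, #1 → r7=8-1=7
CMP r7, #6  (cmp 7,6)
BGT L2: taken
LSL r6, r6, #4 → r6=546<<4=8736
XOR r6, r6, #19 → r6=8736^19=8755
XOR r6, r6, #17 → r6=8755^17=8738
SUB r7, r7, #1 → r7=7-1=6
CMP r7, #6  (cmp 6,6)
BGT L2: not taken
ADD r6, r6, #15 → r6=8738+15=8753
After step 27: r6 = 8753.

8753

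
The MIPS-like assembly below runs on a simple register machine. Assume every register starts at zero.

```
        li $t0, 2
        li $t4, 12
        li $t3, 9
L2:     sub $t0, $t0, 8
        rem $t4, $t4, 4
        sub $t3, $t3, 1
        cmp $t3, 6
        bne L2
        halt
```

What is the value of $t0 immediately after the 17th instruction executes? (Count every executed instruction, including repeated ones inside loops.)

-22

after li $t0, 2: $t0=2
after li $t4, 12: $t4=12
after li $t3, 9: $t3=9
after sub $t0, $t0, 8: $t0=2-8=-6
after rem $t4, $t4, 4: $t4=12%4=0
after sub $t3, $t3, 1: $t3=9-1=8
cmp $t3, 6  (cmp 8,6)
bne L2: taken
after sub $t0, $t0, 8: $t0=(-6)-8=-14
after rem $t4, $t4, 4: $t4=0%4=0
after sub $t3, $t3, 1: $t3=8-1=7
cmp $t3, 6  (cmp 7,6)
bne L2: taken
after sub $t0, $t0, 8: $t0=(-14)-8=-22
after rem $t4, $t4, 4: $t4=0%4=0
after sub $t3, $t3, 1: $t3=7-1=6
cmp $t3, 6  (cmp 6,6)
After step 17: $t0 = -22.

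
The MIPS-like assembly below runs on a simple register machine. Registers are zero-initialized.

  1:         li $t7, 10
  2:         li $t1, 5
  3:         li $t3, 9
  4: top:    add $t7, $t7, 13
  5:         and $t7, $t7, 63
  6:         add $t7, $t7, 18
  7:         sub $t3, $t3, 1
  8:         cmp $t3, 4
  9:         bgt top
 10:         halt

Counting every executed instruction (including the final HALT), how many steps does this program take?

after li $t7, 10: $t7=10
after li $t1, 5: $t1=5
after li $t3, 9: $t3=9
after add $t7, $t7, 13: $t7=10+13=23
after and $t7, $t7, 63: $t7=23&63=23
after add $t7, $t7, 18: $t7=23+18=41
after sub $t3, $t3, 1: $t3=9-1=8
cmp $t3, 4  (cmp 8,4)
bgt top: taken
after add $t7, $t7, 13: $t7=41+13=54
after and $t7, $t7, 63: $t7=54&63=54
after add $t7, $t7, 18: $t7=54+18=72
after sub $t3, $t3, 1: $t3=8-1=7
cmp $t3, 4  (cmp 7,4)
bgt top: taken
after add $t7, $t7, 13: $t7=72+13=85
after and $t7, $t7, 63: $t7=85&63=21
after add $t7, $t7, 18: $t7=21+18=39
after sub $t3, $t3, 1: $t3=7-1=6
cmp $t3, 4  (cmp 6,4)
bgt top: taken
after add $t7, $t7, 13: $t7=39+13=52
after and $t7, $t7, 63: $t7=52&63=52
after add $t7, $t7, 18: $t7=52+18=70
after sub $t3, $t3, 1: $t3=6-1=5
cmp $t3, 4  (cmp 5,4)
bgt top: taken
after add $t7, $t7, 13: $t7=70+13=83
after and $t7, $t7, 63: $t7=83&63=19
after add $t7, $t7, 18: $t7=19+18=37
after sub $t3, $t3, 1: $t3=5-1=4
cmp $t3, 4  (cmp 4,4)
bgt top: not taken
halt.
Total executed instructions: 34.

34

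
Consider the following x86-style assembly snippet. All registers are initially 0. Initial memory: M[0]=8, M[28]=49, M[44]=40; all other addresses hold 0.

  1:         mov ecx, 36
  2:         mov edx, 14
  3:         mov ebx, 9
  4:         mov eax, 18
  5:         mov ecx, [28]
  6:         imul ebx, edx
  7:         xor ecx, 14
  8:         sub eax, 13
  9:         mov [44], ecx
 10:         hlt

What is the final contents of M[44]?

63

ecx=36
edx=14
ebx=9
eax=18
ecx=M[28]=49
ebx=9*14=126
ecx=49^14=63
eax=18-13=5
mov [44], ecx → M[44]=63
halt.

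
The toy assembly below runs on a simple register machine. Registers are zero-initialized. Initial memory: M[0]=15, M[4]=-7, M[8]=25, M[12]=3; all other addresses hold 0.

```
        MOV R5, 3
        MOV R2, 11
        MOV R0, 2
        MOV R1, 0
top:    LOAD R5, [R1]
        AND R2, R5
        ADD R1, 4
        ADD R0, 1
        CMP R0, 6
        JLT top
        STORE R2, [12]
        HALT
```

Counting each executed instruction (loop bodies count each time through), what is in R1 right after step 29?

16

after MOV R5, 3: R5=3
after MOV R2, 11: R2=11
after MOV R0, 2: R0=2
after MOV R1, 0: R1=0
after LOAD R5, [R1]: R5=M[0]=15
after AND R2, R5: R2=11&15=11
after ADD R1, 4: R1=0+4=4
after ADD R0, 1: R0=2+1=3
CMP R0, 6  (cmp 3,6)
JLT top: taken
after LOAD R5, [R1]: R5=M[4]=-7
after AND R2, R5: R2=11&(-7)=9
after ADD R1, 4: R1=4+4=8
after ADD R0, 1: R0=3+1=4
CMP R0, 6  (cmp 4,6)
JLT top: taken
after LOAD R5, [R1]: R5=M[8]=25
after AND R2, R5: R2=9&25=9
after ADD R1, 4: R1=8+4=12
after ADD R0, 1: R0=4+1=5
CMP R0, 6  (cmp 5,6)
JLT top: taken
after LOAD R5, [R1]: R5=M[12]=3
after AND R2, R5: R2=9&3=1
after ADD R1, 4: R1=12+4=16
after ADD R0, 1: R0=5+1=6
CMP R0, 6  (cmp 6,6)
JLT top: not taken
STORE R2, [12] → M[12]=1
After step 29: R1 = 16.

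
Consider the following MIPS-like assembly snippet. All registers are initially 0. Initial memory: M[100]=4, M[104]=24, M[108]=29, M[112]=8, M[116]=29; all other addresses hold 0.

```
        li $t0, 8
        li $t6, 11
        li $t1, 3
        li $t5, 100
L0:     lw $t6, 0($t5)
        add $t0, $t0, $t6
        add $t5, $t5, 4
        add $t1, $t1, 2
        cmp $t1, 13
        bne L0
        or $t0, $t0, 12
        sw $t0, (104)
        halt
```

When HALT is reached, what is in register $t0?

after li $t0, 8: $t0=8
after li $t6, 11: $t6=11
after li $t1, 3: $t1=3
after li $t5, 100: $t5=100
after lw $t6, 0($t5): $t6=M[100]=4
after add $t0, $t0, $t6: $t0=8+4=12
after add $t5, $t5, 4: $t5=100+4=104
after add $t1, $t1, 2: $t1=3+2=5
cmp $t1, 13  (cmp 5,13)
bne L0: taken
after lw $t6, 0($t5): $t6=M[104]=24
after add $t0, $t0, $t6: $t0=12+24=36
after add $t5, $t5, 4: $t5=104+4=108
after add $t1, $t1, 2: $t1=5+2=7
cmp $t1, 13  (cmp 7,13)
bne L0: taken
after lw $t6, 0($t5): $t6=M[108]=29
after add $t0, $t0, $t6: $t0=36+29=65
after add $t5, $t5, 4: $t5=108+4=112
after add $t1, $t1, 2: $t1=7+2=9
cmp $t1, 13  (cmp 9,13)
bne L0: taken
after lw $t6, 0($t5): $t6=M[112]=8
after add $t0, $t0, $t6: $t0=65+8=73
after add $t5, $t5, 4: $t5=112+4=116
after add $t1, $t1, 2: $t1=9+2=11
cmp $t1, 13  (cmp 11,13)
bne L0: taken
after lw $t6, 0($t5): $t6=M[116]=29
after add $t0, $t0, $t6: $t0=73+29=102
after add $t5, $t5, 4: $t5=116+4=120
after add $t1, $t1, 2: $t1=11+2=13
cmp $t1, 13  (cmp 13,13)
bne L0: not taken
after or $t0, $t0, 12: $t0=102|12=110
sw $t0, (104) → M[104]=110
halt.

110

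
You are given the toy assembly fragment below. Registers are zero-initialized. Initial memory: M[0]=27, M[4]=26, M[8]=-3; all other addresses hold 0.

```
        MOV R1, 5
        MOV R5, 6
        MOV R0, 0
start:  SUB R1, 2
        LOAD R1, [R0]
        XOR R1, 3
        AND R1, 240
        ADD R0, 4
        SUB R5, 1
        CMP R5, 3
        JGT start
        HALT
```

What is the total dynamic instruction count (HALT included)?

28

MOV R1, 5 → R1=5
MOV R5, 6 → R5=6
MOV R0, 0 → R0=0
SUB R1, 2 → R1=5-2=3
LOAD R1, [R0] → R1=M[0]=27
XOR R1, 3 → R1=27^3=24
AND R1, 240 → R1=24&240=16
ADD R0, 4 → R0=0+4=4
SUB R5, 1 → R5=6-1=5
CMP R5, 3  (cmp 5,3)
JGT start: taken
SUB R1, 2 → R1=16-2=14
LOAD R1, [R0] → R1=M[4]=26
XOR R1, 3 → R1=26^3=25
AND R1, 240 → R1=25&240=16
ADD R0, 4 → R0=4+4=8
SUB R5, 1 → R5=5-1=4
CMP R5, 3  (cmp 4,3)
JGT start: taken
SUB R1, 2 → R1=16-2=14
LOAD R1, [R0] → R1=M[8]=-3
XOR R1, 3 → R1=(-3)^3=-2
AND R1, 240 → R1=(-2)&240=240
ADD R0, 4 → R0=8+4=12
SUB R5, 1 → R5=4-1=3
CMP R5, 3  (cmp 3,3)
JGT start: not taken
halt.
Total executed instructions: 28.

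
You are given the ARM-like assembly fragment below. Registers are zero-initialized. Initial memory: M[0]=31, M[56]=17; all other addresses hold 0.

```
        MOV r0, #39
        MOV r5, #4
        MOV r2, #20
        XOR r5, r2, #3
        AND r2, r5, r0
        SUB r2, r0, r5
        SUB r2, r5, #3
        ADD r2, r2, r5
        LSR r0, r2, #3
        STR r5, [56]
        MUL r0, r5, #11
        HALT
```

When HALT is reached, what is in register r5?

23

r0=39
r5=4
r2=20
r5=20^3=23
r2=23&39=7
r2=39-23=16
r2=23-3=20
r2=20+23=43
r0=43>>3=5
STR r5, [56] → M[56]=23
r0=23*11=253
halt.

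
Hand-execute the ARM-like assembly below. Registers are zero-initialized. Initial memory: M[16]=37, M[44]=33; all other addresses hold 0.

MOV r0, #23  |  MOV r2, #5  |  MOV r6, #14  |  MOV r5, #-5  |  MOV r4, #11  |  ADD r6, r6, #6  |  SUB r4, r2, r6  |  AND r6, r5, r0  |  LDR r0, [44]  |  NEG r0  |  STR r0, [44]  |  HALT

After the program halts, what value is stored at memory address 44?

r0=23
r2=5
r6=14
r5=-5
r4=11
r6=14+6=20
r4=5-20=-15
r6=(-5)&23=19
r0=M[44]=33
r0=-(33)=-33
STR r0, [44] → M[44]=-33
halt.

-33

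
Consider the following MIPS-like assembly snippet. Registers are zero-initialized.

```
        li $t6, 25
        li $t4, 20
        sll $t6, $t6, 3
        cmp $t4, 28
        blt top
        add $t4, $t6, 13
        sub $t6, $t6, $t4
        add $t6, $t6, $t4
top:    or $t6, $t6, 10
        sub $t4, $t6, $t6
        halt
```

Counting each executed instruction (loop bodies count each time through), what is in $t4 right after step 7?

0

$t6=25
$t4=20
$t6=25<<3=200
cmp $t4, 28  (cmp 20,28)
blt top: taken
$t6=200|10=202
$t4=202-202=0
After step 7: $t4 = 0.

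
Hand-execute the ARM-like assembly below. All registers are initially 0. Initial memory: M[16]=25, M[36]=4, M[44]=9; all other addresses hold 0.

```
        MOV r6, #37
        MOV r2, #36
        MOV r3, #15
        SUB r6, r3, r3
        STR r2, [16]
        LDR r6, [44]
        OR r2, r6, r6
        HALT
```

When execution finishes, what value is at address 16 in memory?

after MOV r6, #37: r6=37
after MOV r2, #36: r2=36
after MOV r3, #15: r3=15
after SUB r6, r3, r3: r6=15-15=0
STR r2, [16] → M[16]=36
after LDR r6, [44]: r6=M[44]=9
after OR r2, r6, r6: r2=9|9=9
halt.

36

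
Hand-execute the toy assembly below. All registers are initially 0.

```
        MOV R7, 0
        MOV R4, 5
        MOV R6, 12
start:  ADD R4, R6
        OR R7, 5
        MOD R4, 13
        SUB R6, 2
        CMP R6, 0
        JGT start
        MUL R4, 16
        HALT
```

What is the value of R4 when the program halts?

MOV R7, 0 → R7=0
MOV R4, 5 → R4=5
MOV R6, 12 → R6=12
ADD R4, R6 → R4=5+12=17
OR R7, 5 → R7=0|5=5
MOD R4, 13 → R4=17%13=4
SUB R6, 2 → R6=12-2=10
CMP R6, 0  (cmp 10,0)
JGT start: taken
ADD R4, R6 → R4=4+10=14
OR R7, 5 → R7=5|5=5
MOD R4, 13 → R4=14%13=1
SUB R6, 2 → R6=10-2=8
CMP R6, 0  (cmp 8,0)
JGT start: taken
ADD R4, R6 → R4=1+8=9
OR R7, 5 → R7=5|5=5
MOD R4, 13 → R4=9%13=9
SUB R6, 2 → R6=8-2=6
CMP R6, 0  (cmp 6,0)
JGT start: taken
ADD R4, R6 → R4=9+6=15
OR R7, 5 → R7=5|5=5
MOD R4, 13 → R4=15%13=2
SUB R6, 2 → R6=6-2=4
CMP R6, 0  (cmp 4,0)
JGT start: taken
ADD R4, R6 → R4=2+4=6
OR R7, 5 → R7=5|5=5
MOD R4, 13 → R4=6%13=6
SUB R6, 2 → R6=4-2=2
CMP R6, 0  (cmp 2,0)
JGT start: taken
ADD R4, R6 → R4=6+2=8
OR R7, 5 → R7=5|5=5
MOD R4, 13 → R4=8%13=8
SUB R6, 2 → R6=2-2=0
CMP R6, 0  (cmp 0,0)
JGT start: not taken
MUL R4, 16 → R4=8*16=128
halt.

128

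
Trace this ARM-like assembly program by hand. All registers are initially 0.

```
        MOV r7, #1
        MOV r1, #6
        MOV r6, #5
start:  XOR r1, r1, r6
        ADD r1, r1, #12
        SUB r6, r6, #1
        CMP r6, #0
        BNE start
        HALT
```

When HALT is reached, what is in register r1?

59

after MOV r7, #1: r7=1
after MOV r1, #6: r1=6
after MOV r6, #5: r6=5
after XOR r1, r1, r6: r1=6^5=3
after ADD r1, r1, #12: r1=3+12=15
after SUB r6, r6, #1: r6=5-1=4
CMP r6, #0  (cmp 4,0)
BNE start: taken
after XOR r1, r1, r6: r1=15^4=11
after ADD r1, r1, #12: r1=11+12=23
after SUB r6, r6, #1: r6=4-1=3
CMP r6, #0  (cmp 3,0)
BNE start: taken
after XOR r1, r1, r6: r1=23^3=20
after ADD r1, r1, #12: r1=20+12=32
after SUB r6, r6, #1: r6=3-1=2
CMP r6, #0  (cmp 2,0)
BNE start: taken
after XOR r1, r1, r6: r1=32^2=34
after ADD r1, r1, #12: r1=34+12=46
after SUB r6, r6, #1: r6=2-1=1
CMP r6, #0  (cmp 1,0)
BNE start: taken
after XOR r1, r1, r6: r1=46^1=47
after ADD r1, r1, #12: r1=47+12=59
after SUB r6, r6, #1: r6=1-1=0
CMP r6, #0  (cmp 0,0)
BNE start: not taken
halt.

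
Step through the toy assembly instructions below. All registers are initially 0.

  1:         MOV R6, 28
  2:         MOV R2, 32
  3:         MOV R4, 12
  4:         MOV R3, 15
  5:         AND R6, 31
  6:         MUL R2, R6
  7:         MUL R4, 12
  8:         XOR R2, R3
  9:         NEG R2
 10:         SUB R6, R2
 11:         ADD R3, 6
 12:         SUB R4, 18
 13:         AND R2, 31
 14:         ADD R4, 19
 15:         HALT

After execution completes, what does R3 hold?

21

R6=28
R2=32
R4=12
R3=15
R6=28&31=28
R2=32*28=896
R4=12*12=144
R2=896^15=911
R2=-(911)=-911
R6=28-(-911)=939
R3=15+6=21
R4=144-18=126
R2=(-911)&31=17
R4=126+19=145
halt.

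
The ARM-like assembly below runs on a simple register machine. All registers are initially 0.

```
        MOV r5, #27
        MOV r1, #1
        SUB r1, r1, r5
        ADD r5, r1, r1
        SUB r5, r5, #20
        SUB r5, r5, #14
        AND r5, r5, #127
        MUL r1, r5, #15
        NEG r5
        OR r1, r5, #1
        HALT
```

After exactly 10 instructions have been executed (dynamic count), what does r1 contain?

-41

after MOV r5, #27: r5=27
after MOV r1, #1: r1=1
after SUB r1, r1, r5: r1=1-27=-26
after ADD r5, r1, r1: r5=(-26)+(-26)=-52
after SUB r5, r5, #20: r5=(-52)-20=-72
after SUB r5, r5, #14: r5=(-72)-14=-86
after AND r5, r5, #127: r5=(-86)&127=42
after MUL r1, r5, #15: r1=42*15=630
after NEG r5: r5=-(42)=-42
after OR r1, r5, #1: r1=(-42)|1=-41
After step 10: r1 = -41.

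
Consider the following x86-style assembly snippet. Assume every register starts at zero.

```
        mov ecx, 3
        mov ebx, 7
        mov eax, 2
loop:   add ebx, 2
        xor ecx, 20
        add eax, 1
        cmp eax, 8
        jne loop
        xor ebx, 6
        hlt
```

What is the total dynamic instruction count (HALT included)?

ecx=3
ebx=7
eax=2
ebx=7+2=9
ecx=3^20=23
eax=2+1=3
cmp eax, 8  (cmp 3,8)
jne loop: taken
ebx=9+2=11
ecx=23^20=3
eax=3+1=4
cmp eax, 8  (cmp 4,8)
jne loop: taken
ebx=11+2=13
ecx=3^20=23
eax=4+1=5
cmp eax, 8  (cmp 5,8)
jne loop: taken
ebx=13+2=15
ecx=23^20=3
eax=5+1=6
cmp eax, 8  (cmp 6,8)
jne loop: taken
ebx=15+2=17
ecx=3^20=23
eax=6+1=7
cmp eax, 8  (cmp 7,8)
jne loop: taken
ebx=17+2=19
ecx=23^20=3
eax=7+1=8
cmp eax, 8  (cmp 8,8)
jne loop: not taken
ebx=19^6=21
halt.
Total executed instructions: 35.

35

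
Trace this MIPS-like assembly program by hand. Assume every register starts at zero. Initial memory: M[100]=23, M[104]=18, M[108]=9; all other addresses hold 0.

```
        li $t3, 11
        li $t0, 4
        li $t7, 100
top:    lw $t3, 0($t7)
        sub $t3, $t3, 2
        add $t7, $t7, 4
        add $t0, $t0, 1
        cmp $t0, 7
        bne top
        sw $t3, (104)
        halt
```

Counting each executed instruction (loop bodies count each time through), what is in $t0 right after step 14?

6

li $t3, 11 → $t3=11
li $t0, 4 → $t0=4
li $t7, 100 → $t7=100
lw $t3, 0($t7) → $t3=M[100]=23
sub $t3, $t3, 2 → $t3=23-2=21
add $t7, $t7, 4 → $t7=100+4=104
add $t0, $t0, 1 → $t0=4+1=5
cmp $t0, 7  (cmp 5,7)
bne top: taken
lw $t3, 0($t7) → $t3=M[104]=18
sub $t3, $t3, 2 → $t3=18-2=16
add $t7, $t7, 4 → $t7=104+4=108
add $t0, $t0, 1 → $t0=5+1=6
cmp $t0, 7  (cmp 6,7)
After step 14: $t0 = 6.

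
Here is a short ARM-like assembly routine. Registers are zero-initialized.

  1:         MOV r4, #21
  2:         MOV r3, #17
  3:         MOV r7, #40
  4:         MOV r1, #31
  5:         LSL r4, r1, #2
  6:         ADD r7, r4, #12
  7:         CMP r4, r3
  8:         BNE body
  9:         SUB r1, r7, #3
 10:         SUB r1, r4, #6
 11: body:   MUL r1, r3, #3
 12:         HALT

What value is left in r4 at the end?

MOV r4, #21 → r4=21
MOV r3, #17 → r3=17
MOV r7, #40 → r7=40
MOV r1, #31 → r1=31
LSL r4, r1, #2 → r4=31<<2=124
ADD r7, r4, #12 → r7=124+12=136
CMP r4, r3  (cmp 124,17)
BNE body: taken
MUL r1, r3, #3 → r1=17*3=51
halt.

124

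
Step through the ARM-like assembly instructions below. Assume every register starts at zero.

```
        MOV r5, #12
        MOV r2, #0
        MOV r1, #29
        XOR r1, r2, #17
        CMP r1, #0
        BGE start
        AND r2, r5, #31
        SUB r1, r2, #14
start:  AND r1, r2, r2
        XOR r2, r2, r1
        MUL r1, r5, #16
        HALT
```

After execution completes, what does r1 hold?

192

r5=12
r2=0
r1=29
r1=0^17=17
CMP r1, #0  (cmp 17,0)
BGE start: taken
r1=0&0=0
r2=0^0=0
r1=12*16=192
halt.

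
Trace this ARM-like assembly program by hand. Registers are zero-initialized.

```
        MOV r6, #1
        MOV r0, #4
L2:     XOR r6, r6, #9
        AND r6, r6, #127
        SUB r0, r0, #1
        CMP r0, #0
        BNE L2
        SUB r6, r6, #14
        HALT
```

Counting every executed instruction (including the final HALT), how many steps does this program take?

24

MOV r6, #1 → r6=1
MOV r0, #4 → r0=4
XOR r6, r6, #9 → r6=1^9=8
AND r6, r6, #127 → r6=8&127=8
SUB r0, r0, #1 → r0=4-1=3
CMP r0, #0  (cmp 3,0)
BNE L2: taken
XOR r6, r6, #9 → r6=8^9=1
AND r6, r6, #127 → r6=1&127=1
SUB r0, r0, #1 → r0=3-1=2
CMP r0, #0  (cmp 2,0)
BNE L2: taken
XOR r6, r6, #9 → r6=1^9=8
AND r6, r6, #127 → r6=8&127=8
SUB r0, r0, #1 → r0=2-1=1
CMP r0, #0  (cmp 1,0)
BNE L2: taken
XOR r6, r6, #9 → r6=8^9=1
AND r6, r6, #127 → r6=1&127=1
SUB r0, r0, #1 → r0=1-1=0
CMP r0, #0  (cmp 0,0)
BNE L2: not taken
SUB r6, r6, #14 → r6=1-14=-13
halt.
Total executed instructions: 24.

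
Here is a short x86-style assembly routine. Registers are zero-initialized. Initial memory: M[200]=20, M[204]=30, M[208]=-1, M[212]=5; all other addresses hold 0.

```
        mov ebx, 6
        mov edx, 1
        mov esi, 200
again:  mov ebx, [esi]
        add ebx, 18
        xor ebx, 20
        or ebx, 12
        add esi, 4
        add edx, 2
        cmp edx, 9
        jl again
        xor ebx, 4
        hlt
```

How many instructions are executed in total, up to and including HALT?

37

ebx=6
edx=1
esi=200
ebx=M[200]=20
ebx=20+18=38
ebx=38^20=50
ebx=50|12=62
esi=200+4=204
edx=1+2=3
cmp edx, 9  (cmp 3,9)
jl again: taken
ebx=M[204]=30
ebx=30+18=48
ebx=48^20=36
ebx=36|12=44
esi=204+4=208
edx=3+2=5
cmp edx, 9  (cmp 5,9)
jl again: taken
ebx=M[208]=-1
ebx=(-1)+18=17
ebx=17^20=5
ebx=5|12=13
esi=208+4=212
edx=5+2=7
cmp edx, 9  (cmp 7,9)
jl again: taken
ebx=M[212]=5
ebx=5+18=23
ebx=23^20=3
ebx=3|12=15
esi=212+4=216
edx=7+2=9
cmp edx, 9  (cmp 9,9)
jl again: not taken
ebx=15^4=11
halt.
Total executed instructions: 37.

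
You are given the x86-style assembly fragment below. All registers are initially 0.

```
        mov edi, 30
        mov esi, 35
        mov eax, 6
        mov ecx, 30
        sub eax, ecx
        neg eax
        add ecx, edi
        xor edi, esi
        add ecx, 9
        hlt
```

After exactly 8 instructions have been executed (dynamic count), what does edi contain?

after mov edi, 30: edi=30
after mov esi, 35: esi=35
after mov eax, 6: eax=6
after mov ecx, 30: ecx=30
after sub eax, ecx: eax=6-30=-24
after neg eax: eax=-(-24)=24
after add ecx, edi: ecx=30+30=60
after xor edi, esi: edi=30^35=61
After step 8: edi = 61.

61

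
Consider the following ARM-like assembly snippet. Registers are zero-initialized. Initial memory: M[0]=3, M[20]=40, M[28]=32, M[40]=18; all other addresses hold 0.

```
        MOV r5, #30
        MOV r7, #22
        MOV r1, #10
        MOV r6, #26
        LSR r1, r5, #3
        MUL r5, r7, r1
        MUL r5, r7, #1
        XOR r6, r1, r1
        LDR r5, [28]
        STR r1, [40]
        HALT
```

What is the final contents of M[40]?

3

MOV r5, #30 → r5=30
MOV r7, #22 → r7=22
MOV r1, #10 → r1=10
MOV r6, #26 → r6=26
LSR r1, r5, #3 → r1=30>>3=3
MUL r5, r7, r1 → r5=22*3=66
MUL r5, r7, #1 → r5=22*1=22
XOR r6, r1, r1 → r6=3^3=0
LDR r5, [28] → r5=M[28]=32
STR r1, [40] → M[40]=3
halt.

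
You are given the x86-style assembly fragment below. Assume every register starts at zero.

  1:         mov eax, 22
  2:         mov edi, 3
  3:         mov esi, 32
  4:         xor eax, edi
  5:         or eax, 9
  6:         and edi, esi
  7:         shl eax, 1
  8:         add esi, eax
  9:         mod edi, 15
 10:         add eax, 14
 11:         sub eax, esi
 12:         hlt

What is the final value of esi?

mov eax, 22 → eax=22
mov edi, 3 → edi=3
mov esi, 32 → esi=32
xor eax, edi → eax=22^3=21
or eax, 9 → eax=21|9=29
and edi, esi → edi=3&32=0
shl eax, 1 → eax=29<<1=58
add esi, eax → esi=32+58=90
mod edi, 15 → edi=0%15=0
add eax, 14 → eax=58+14=72
sub eax, esi → eax=72-90=-18
halt.

90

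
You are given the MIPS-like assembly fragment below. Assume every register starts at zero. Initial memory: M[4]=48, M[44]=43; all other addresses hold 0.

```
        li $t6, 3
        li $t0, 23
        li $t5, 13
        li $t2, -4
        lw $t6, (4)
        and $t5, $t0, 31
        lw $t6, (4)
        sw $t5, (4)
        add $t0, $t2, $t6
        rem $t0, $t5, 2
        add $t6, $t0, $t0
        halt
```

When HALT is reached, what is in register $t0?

after li $t6, 3: $t6=3
after li $t0, 23: $t0=23
after li $t5, 13: $t5=13
after li $t2, -4: $t2=-4
after lw $t6, (4): $t6=M[4]=48
after and $t5, $t0, 31: $t5=23&31=23
after lw $t6, (4): $t6=M[4]=48
sw $t5, (4) → M[4]=23
after add $t0, $t2, $t6: $t0=(-4)+48=44
after rem $t0, $t5, 2: $t0=23%2=1
after add $t6, $t0, $t0: $t6=1+1=2
halt.

1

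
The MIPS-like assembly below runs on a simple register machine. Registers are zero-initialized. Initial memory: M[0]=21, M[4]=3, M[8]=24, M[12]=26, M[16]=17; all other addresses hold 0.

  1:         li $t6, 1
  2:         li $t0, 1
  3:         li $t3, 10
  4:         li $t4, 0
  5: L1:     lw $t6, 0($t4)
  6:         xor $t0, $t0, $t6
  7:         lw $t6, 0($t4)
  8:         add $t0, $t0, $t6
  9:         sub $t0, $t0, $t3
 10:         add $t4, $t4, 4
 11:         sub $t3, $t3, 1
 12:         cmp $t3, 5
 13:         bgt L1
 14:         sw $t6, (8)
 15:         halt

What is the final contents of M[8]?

17

$t6=1
$t0=1
$t3=10
$t4=0
$t6=M[0]=21
$t0=1^21=20
$t6=M[0]=21
$t0=20+21=41
$t0=41-10=31
$t4=0+4=4
$t3=10-1=9
cmp $t3, 5  (cmp 9,5)
bgt L1: taken
$t6=M[4]=3
$t0=31^3=28
$t6=M[4]=3
$t0=28+3=31
$t0=31-9=22
$t4=4+4=8
$t3=9-1=8
cmp $t3, 5  (cmp 8,5)
bgt L1: taken
$t6=M[8]=24
$t0=22^24=14
$t6=M[8]=24
$t0=14+24=38
$t0=38-8=30
$t4=8+4=12
$t3=8-1=7
cmp $t3, 5  (cmp 7,5)
bgt L1: taken
$t6=M[12]=26
$t0=30^26=4
$t6=M[12]=26
$t0=4+26=30
$t0=30-7=23
$t4=12+4=16
$t3=7-1=6
cmp $t3, 5  (cmp 6,5)
bgt L1: taken
$t6=M[16]=17
$t0=23^17=6
$t6=M[16]=17
$t0=6+17=23
$t0=23-6=17
$t4=16+4=20
$t3=6-1=5
cmp $t3, 5  (cmp 5,5)
bgt L1: not taken
sw $t6, (8) → M[8]=17
halt.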